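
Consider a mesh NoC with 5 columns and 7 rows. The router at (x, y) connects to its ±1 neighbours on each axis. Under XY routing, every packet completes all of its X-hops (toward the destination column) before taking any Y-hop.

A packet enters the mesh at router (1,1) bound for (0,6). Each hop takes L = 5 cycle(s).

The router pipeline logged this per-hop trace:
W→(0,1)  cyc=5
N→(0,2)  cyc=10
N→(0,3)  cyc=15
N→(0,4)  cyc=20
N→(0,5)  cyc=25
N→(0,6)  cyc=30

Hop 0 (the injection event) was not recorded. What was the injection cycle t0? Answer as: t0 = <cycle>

cyc[1] = 5 and cyc[k] = t0 + k·L for every k.
So t0 = 5 − 1·5 = 0.

t0 = 0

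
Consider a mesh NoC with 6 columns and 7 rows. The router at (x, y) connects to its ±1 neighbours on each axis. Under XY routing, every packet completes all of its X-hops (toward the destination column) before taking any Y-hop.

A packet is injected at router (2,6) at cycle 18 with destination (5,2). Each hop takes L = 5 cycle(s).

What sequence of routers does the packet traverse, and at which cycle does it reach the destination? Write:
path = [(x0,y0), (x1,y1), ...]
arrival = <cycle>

#0 — 2,6 | c18
#1 — 3,6 | c23 | E
#2 — 4,6 | c28 | E
#3 — 5,6 | c33 | E
#4 — 5,5 | c38 | S
#5 — 5,4 | c43 | S
#6 — 5,3 | c48 | S
#7 — 5,2 | c53 | S

path = [(2,6), (3,6), (4,6), (5,6), (5,5), (5,4), (5,3), (5,2)]
arrival = 53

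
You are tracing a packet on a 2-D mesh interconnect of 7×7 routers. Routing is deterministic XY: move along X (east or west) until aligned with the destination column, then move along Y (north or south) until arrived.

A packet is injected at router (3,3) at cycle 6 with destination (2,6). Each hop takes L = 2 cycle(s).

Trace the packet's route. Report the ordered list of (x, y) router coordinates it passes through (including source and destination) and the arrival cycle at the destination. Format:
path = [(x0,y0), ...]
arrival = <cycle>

path = [(3,3), (2,3), (2,4), (2,5), (2,6)]
arrival = 14

hop 0: (3,3) @ cyc 6
hop 1: (2,3) @ cyc 8  [W]
hop 2: (2,4) @ cyc 10  [N]
hop 3: (2,5) @ cyc 12  [N]
hop 4: (2,6) @ cyc 14  [N]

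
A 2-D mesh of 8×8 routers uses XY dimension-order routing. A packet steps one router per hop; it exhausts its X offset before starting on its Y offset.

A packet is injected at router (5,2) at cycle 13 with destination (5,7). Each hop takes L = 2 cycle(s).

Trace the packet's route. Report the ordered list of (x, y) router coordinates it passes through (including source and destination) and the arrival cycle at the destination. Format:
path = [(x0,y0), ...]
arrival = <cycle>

path = [(5,2), (5,3), (5,4), (5,5), (5,6), (5,7)]
arrival = 23

  0. router=(5,2) cycle=13 (inject)
  1. router=(5,3) cycle=15 dir=N
  2. router=(5,4) cycle=17 dir=N
  3. router=(5,5) cycle=19 dir=N
  4. router=(5,6) cycle=21 dir=N
  5. router=(5,7) cycle=23 dir=N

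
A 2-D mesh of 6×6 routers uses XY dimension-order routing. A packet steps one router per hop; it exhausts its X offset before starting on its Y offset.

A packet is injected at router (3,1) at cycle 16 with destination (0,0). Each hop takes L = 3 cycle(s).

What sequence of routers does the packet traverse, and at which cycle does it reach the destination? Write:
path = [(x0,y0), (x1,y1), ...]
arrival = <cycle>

path = [(3,1), (2,1), (1,1), (0,1), (0,0)]
arrival = 28

t=16: at (3,1)
t=19: at (2,1) after W
t=22: at (1,1) after W
t=25: at (0,1) after W
t=28: at (0,0) after S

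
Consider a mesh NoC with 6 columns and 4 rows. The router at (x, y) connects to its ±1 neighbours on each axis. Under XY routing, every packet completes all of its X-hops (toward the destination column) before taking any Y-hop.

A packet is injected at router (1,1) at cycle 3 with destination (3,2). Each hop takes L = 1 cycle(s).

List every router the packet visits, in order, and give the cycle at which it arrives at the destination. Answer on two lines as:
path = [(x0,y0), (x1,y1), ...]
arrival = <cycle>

path = [(1,1), (2,1), (3,1), (3,2)]
arrival = 6

hop 0: (1,1) @ cyc 3
hop 1: (2,1) @ cyc 4  [E]
hop 2: (3,1) @ cyc 5  [E]
hop 3: (3,2) @ cyc 6  [N]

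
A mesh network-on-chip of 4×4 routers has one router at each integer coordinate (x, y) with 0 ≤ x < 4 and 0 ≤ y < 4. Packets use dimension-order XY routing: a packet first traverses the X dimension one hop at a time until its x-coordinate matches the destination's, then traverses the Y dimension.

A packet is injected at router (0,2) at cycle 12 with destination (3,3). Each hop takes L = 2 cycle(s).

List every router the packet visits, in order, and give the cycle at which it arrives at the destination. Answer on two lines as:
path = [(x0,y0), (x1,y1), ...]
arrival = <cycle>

t=12: at (0,2)
t=14: at (1,2) after E
t=16: at (2,2) after E
t=18: at (3,2) after E
t=20: at (3,3) after N

path = [(0,2), (1,2), (2,2), (3,2), (3,3)]
arrival = 20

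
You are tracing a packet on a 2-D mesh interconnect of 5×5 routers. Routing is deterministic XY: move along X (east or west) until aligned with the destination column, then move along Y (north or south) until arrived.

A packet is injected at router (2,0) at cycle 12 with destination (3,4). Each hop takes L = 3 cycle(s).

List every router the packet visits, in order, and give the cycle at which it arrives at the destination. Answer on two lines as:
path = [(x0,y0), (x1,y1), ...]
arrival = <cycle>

path = [(2,0), (3,0), (3,1), (3,2), (3,3), (3,4)]
arrival = 27

#0 — 2,0 | c12
#1 — 3,0 | c15 | E
#2 — 3,1 | c18 | N
#3 — 3,2 | c21 | N
#4 — 3,3 | c24 | N
#5 — 3,4 | c27 | N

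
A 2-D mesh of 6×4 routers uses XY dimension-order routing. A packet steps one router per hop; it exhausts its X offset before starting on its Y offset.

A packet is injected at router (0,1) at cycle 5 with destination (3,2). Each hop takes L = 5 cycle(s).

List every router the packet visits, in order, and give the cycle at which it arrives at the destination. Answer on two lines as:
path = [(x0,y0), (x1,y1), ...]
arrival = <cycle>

path = [(0,1), (1,1), (2,1), (3,1), (3,2)]
arrival = 25

src (0,1)  cyc=5
E→(1,1)  cyc=10
E→(2,1)  cyc=15
E→(3,1)  cyc=20
N→(3,2)  cyc=25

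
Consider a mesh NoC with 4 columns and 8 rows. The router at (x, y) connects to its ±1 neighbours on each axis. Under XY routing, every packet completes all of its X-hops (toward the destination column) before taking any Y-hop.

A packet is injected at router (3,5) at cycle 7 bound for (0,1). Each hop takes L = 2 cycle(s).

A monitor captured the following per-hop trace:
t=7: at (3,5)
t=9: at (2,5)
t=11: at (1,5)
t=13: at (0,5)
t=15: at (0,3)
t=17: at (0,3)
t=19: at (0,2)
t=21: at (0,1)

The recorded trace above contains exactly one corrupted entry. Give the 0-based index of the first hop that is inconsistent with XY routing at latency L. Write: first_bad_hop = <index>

first_bad_hop = 4

hop 1: step (-1,+0), +2 cyc — ok
hop 2: step (-1,+0), +2 cyc — ok
hop 3: step (-1,+0), +2 cyc — ok
hop 4: step (+0,-2), +2 cyc — BAD: non-unit step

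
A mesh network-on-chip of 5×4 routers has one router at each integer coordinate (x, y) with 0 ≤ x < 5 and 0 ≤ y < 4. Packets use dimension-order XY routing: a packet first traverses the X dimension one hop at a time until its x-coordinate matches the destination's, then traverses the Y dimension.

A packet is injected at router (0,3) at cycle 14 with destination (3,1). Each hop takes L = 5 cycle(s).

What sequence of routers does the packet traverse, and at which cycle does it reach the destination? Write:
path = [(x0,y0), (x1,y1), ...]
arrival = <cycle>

path = [(0,3), (1,3), (2,3), (3,3), (3,2), (3,1)]
arrival = 39

#0 — 0,3 | c14
#1 — 1,3 | c19 | E
#2 — 2,3 | c24 | E
#3 — 3,3 | c29 | E
#4 — 3,2 | c34 | S
#5 — 3,1 | c39 | S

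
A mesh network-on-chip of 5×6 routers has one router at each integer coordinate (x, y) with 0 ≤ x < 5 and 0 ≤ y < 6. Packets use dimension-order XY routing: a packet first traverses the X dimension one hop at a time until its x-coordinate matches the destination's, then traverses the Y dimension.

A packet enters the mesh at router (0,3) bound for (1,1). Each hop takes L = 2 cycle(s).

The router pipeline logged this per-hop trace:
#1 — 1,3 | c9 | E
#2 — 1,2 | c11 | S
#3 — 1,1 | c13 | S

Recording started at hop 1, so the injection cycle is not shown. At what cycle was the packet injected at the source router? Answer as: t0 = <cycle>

t0 = 7

cyc[1] = 9 and cyc[k] = t0 + k·L for every k.
So t0 = 9 − 1·2 = 7.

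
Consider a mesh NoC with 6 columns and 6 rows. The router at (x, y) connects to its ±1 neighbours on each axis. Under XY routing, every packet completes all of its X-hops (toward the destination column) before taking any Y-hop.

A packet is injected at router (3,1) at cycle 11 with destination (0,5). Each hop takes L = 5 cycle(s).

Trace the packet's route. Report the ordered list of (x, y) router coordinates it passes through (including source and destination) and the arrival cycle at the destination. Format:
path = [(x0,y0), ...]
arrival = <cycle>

t=11: at (3,1)
t=16: at (2,1) after W
t=21: at (1,1) after W
t=26: at (0,1) after W
t=31: at (0,2) after N
t=36: at (0,3) after N
t=41: at (0,4) after N
t=46: at (0,5) after N

path = [(3,1), (2,1), (1,1), (0,1), (0,2), (0,3), (0,4), (0,5)]
arrival = 46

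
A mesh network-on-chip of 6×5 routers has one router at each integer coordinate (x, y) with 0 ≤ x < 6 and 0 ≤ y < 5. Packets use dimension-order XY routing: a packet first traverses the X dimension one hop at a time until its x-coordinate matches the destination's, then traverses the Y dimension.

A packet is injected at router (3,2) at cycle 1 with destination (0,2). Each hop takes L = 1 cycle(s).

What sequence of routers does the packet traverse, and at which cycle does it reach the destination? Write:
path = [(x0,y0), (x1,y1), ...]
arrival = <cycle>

t=1: at (3,2)
t=2: at (2,2) after W
t=3: at (1,2) after W
t=4: at (0,2) after W

path = [(3,2), (2,2), (1,2), (0,2)]
arrival = 4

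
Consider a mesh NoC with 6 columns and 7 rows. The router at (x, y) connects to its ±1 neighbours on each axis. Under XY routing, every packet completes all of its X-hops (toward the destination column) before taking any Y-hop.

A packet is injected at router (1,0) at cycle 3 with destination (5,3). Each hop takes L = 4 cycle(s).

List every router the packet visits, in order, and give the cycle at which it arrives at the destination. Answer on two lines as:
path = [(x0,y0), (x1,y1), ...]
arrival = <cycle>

[0] x=1 y=0 t=3
[1] x=2 y=0 t=7 →E
[2] x=3 y=0 t=11 →E
[3] x=4 y=0 t=15 →E
[4] x=5 y=0 t=19 →E
[5] x=5 y=1 t=23 →N
[6] x=5 y=2 t=27 →N
[7] x=5 y=3 t=31 →N

path = [(1,0), (2,0), (3,0), (4,0), (5,0), (5,1), (5,2), (5,3)]
arrival = 31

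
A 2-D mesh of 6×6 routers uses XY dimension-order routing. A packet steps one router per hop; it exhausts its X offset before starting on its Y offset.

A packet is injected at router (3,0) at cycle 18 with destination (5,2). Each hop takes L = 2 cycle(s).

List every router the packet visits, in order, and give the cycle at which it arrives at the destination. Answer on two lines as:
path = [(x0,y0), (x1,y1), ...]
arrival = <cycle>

path = [(3,0), (4,0), (5,0), (5,1), (5,2)]
arrival = 26

#0 — 3,0 | c18
#1 — 4,0 | c20 | E
#2 — 5,0 | c22 | E
#3 — 5,1 | c24 | N
#4 — 5,2 | c26 | N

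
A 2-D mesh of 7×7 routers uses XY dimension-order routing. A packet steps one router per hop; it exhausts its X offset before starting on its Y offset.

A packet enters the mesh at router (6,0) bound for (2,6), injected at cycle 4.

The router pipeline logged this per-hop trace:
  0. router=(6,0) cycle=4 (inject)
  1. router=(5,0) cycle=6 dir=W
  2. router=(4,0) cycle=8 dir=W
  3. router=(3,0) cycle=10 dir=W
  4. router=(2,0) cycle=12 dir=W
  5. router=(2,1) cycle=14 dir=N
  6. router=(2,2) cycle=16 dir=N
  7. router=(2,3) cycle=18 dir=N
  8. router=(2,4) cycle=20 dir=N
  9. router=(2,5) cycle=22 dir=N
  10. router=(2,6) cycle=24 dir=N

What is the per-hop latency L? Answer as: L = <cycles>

Between hops 0 and 1 the cycle counter advances 6 − 4 = 2.
Each hop adds L, hence L = 2.

L = 2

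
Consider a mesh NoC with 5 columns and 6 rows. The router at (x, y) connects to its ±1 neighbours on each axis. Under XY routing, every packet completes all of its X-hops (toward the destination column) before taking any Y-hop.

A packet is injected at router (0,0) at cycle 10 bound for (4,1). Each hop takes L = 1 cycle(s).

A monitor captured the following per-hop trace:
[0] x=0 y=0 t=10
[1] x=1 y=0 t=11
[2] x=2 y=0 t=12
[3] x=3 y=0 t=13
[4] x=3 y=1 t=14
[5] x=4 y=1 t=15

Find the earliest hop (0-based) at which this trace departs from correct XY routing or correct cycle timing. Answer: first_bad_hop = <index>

  1: Δx=+1 Δy=+0 Δt=1 [ok]
  2: Δx=+1 Δy=+0 Δt=1 [ok]
  3: Δx=+1 Δy=+0 Δt=1 [ok]
  4: Δx=+0 Δy=+1 Δt=1 [BAD: Y-move but x=3≠4]

first_bad_hop = 4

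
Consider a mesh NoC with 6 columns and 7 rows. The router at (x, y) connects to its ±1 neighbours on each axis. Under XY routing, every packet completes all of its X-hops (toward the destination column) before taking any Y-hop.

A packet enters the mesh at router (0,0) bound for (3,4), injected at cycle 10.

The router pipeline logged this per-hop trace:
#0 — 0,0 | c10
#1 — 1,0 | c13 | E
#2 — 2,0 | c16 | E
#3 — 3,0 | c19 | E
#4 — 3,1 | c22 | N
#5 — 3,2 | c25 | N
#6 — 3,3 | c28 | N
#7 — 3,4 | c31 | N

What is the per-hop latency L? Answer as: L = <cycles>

L = 3

cyc[1] − cyc[0] = 13 − 10 = 3.
Per-hop latency L = Δcyc = 3.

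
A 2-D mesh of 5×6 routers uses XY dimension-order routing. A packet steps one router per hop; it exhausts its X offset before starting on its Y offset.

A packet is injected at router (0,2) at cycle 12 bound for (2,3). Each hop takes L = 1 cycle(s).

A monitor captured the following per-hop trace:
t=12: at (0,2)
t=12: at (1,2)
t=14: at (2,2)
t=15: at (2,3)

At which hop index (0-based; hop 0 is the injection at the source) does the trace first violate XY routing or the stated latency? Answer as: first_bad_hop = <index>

  1: Δx=+1 Δy=+0 Δt=0 [BAD: Δcyc=0≠L]

first_bad_hop = 1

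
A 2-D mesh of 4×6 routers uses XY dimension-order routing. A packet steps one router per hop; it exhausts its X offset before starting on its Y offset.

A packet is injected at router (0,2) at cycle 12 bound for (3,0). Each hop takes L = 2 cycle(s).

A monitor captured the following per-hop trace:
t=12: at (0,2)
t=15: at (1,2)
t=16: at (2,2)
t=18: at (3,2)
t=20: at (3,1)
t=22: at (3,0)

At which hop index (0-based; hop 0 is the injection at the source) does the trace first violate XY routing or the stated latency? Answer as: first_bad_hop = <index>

first_bad_hop = 1

[1] (+1,+0) / 3c ⇒ BAD: Δcyc=3≠L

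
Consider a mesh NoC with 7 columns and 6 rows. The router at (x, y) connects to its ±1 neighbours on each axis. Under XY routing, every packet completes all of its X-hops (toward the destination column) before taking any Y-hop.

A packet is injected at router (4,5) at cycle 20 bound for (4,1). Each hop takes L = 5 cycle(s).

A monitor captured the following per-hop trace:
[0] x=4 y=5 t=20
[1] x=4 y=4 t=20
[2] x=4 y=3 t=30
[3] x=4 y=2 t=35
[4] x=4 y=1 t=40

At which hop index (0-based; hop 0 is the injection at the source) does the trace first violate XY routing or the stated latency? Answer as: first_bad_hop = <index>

  1: Δx=+0 Δy=-1 Δt=0 [BAD: Δcyc=0≠L]

first_bad_hop = 1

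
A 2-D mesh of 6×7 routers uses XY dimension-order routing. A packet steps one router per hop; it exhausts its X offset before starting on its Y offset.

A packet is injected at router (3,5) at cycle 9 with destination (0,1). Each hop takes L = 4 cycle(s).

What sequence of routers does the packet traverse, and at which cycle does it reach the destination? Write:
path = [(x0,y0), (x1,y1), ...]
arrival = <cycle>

t=9: at (3,5)
t=13: at (2,5) after W
t=17: at (1,5) after W
t=21: at (0,5) after W
t=25: at (0,4) after S
t=29: at (0,3) after S
t=33: at (0,2) after S
t=37: at (0,1) after S

path = [(3,5), (2,5), (1,5), (0,5), (0,4), (0,3), (0,2), (0,1)]
arrival = 37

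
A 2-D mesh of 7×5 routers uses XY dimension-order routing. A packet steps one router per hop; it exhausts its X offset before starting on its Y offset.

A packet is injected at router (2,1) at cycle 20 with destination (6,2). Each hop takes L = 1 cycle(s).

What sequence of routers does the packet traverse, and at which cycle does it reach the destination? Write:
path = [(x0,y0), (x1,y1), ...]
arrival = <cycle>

hop 0: (2,1) @ cyc 20
hop 1: (3,1) @ cyc 21  [E]
hop 2: (4,1) @ cyc 22  [E]
hop 3: (5,1) @ cyc 23  [E]
hop 4: (6,1) @ cyc 24  [E]
hop 5: (6,2) @ cyc 25  [N]

path = [(2,1), (3,1), (4,1), (5,1), (6,1), (6,2)]
arrival = 25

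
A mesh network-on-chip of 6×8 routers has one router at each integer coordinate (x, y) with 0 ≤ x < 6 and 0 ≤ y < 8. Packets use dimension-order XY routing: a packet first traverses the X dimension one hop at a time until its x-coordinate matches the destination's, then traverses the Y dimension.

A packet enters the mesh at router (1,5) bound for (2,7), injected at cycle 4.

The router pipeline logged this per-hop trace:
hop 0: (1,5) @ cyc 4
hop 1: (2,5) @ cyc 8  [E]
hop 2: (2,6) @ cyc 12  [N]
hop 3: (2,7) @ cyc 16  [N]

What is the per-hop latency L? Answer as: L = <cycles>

L = 4

From hop 0 (4) to hop 1 (8): +4 cycles.
Per-hop latency L = Δcyc = 4.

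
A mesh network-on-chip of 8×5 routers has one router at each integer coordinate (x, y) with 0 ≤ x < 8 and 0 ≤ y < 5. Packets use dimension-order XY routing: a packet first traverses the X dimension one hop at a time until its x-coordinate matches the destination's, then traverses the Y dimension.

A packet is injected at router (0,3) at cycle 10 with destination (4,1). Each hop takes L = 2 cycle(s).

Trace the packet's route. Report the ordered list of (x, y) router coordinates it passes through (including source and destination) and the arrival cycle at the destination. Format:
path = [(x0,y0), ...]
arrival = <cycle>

hop 0: (0,3) @ cyc 10
hop 1: (1,3) @ cyc 12  [E]
hop 2: (2,3) @ cyc 14  [E]
hop 3: (3,3) @ cyc 16  [E]
hop 4: (4,3) @ cyc 18  [E]
hop 5: (4,2) @ cyc 20  [S]
hop 6: (4,1) @ cyc 22  [S]

path = [(0,3), (1,3), (2,3), (3,3), (4,3), (4,2), (4,1)]
arrival = 22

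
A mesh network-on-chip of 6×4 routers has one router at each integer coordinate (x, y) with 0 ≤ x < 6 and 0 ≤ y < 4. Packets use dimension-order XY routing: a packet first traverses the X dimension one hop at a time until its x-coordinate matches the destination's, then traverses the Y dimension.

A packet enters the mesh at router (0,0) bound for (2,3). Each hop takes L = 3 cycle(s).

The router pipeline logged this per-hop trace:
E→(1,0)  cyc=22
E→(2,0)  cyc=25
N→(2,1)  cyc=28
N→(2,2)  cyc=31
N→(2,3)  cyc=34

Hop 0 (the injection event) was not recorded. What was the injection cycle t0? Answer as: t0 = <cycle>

t0 = 19

The first recorded entry is hop 1 at cycle 22.
Subtract one hop: t0 = 22 − 3 = 19.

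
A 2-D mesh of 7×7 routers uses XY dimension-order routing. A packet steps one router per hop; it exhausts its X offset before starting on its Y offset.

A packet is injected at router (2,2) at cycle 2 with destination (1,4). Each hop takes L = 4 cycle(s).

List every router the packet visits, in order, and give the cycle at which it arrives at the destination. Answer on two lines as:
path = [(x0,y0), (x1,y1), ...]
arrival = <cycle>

path = [(2,2), (1,2), (1,3), (1,4)]
arrival = 14

  0. router=(2,2) cycle=2 (inject)
  1. router=(1,2) cycle=6 dir=W
  2. router=(1,3) cycle=10 dir=N
  3. router=(1,4) cycle=14 dir=N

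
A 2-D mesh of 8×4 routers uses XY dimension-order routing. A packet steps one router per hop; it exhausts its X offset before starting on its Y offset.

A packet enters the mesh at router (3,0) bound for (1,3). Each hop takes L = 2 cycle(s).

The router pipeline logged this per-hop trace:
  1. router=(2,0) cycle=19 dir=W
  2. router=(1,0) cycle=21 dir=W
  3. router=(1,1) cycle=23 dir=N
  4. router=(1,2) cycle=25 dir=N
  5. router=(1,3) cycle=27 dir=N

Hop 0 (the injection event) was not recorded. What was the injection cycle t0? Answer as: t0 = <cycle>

At hop 1 the cycle is 19; in general cyc_k = t0 + kL.
t0 = cyc[1] − L = 19 − 2 = 17.

t0 = 17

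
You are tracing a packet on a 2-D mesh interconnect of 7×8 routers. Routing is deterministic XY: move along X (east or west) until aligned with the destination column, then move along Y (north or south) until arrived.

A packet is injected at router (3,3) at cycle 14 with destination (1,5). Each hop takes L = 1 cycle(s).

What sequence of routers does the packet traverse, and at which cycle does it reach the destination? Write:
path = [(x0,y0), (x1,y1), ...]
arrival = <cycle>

[0] x=3 y=3 t=14
[1] x=2 y=3 t=15 →W
[2] x=1 y=3 t=16 →W
[3] x=1 y=4 t=17 →N
[4] x=1 y=5 t=18 →N

path = [(3,3), (2,3), (1,3), (1,4), (1,5)]
arrival = 18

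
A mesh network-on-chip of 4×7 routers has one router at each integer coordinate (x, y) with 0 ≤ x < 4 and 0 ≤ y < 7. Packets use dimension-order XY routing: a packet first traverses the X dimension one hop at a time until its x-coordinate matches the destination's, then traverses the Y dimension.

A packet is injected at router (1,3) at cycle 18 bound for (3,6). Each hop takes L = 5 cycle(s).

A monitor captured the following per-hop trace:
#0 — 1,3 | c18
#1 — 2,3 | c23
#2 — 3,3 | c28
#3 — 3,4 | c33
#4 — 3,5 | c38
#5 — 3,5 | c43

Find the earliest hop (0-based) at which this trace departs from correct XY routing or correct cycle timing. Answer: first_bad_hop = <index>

hop 1: step (+1,+0), +5 cyc — ok
hop 2: step (+1,+0), +5 cyc — ok
hop 3: step (+0,+1), +5 cyc — ok
hop 4: step (+0,+1), +5 cyc — ok
hop 5: step (+0,+0), +5 cyc — BAD: non-unit step

first_bad_hop = 5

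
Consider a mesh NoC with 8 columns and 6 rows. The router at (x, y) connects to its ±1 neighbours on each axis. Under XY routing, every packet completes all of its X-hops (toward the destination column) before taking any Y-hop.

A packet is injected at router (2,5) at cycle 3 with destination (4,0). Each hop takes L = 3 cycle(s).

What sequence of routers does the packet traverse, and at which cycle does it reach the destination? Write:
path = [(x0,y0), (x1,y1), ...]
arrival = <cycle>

hop 0: (2,5) @ cyc 3
hop 1: (3,5) @ cyc 6  [E]
hop 2: (4,5) @ cyc 9  [E]
hop 3: (4,4) @ cyc 12  [S]
hop 4: (4,3) @ cyc 15  [S]
hop 5: (4,2) @ cyc 18  [S]
hop 6: (4,1) @ cyc 21  [S]
hop 7: (4,0) @ cyc 24  [S]

path = [(2,5), (3,5), (4,5), (4,4), (4,3), (4,2), (4,1), (4,0)]
arrival = 24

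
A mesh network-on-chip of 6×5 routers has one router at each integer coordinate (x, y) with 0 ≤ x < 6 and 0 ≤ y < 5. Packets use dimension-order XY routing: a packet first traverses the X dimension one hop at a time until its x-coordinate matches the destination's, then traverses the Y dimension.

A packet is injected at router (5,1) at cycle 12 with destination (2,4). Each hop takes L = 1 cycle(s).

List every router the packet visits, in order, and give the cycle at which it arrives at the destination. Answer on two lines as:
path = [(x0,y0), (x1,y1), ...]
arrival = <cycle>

hop 0: (5,1) @ cyc 12
hop 1: (4,1) @ cyc 13  [W]
hop 2: (3,1) @ cyc 14  [W]
hop 3: (2,1) @ cyc 15  [W]
hop 4: (2,2) @ cyc 16  [N]
hop 5: (2,3) @ cyc 17  [N]
hop 6: (2,4) @ cyc 18  [N]

path = [(5,1), (4,1), (3,1), (2,1), (2,2), (2,3), (2,4)]
arrival = 18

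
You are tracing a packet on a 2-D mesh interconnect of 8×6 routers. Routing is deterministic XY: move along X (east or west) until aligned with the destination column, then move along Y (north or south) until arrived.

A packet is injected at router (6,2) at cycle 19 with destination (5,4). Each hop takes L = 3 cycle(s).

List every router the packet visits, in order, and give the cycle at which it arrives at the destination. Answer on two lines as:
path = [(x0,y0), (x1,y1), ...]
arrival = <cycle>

path = [(6,2), (5,2), (5,3), (5,4)]
arrival = 28

#0 — 6,2 | c19
#1 — 5,2 | c22 | W
#2 — 5,3 | c25 | N
#3 — 5,4 | c28 | N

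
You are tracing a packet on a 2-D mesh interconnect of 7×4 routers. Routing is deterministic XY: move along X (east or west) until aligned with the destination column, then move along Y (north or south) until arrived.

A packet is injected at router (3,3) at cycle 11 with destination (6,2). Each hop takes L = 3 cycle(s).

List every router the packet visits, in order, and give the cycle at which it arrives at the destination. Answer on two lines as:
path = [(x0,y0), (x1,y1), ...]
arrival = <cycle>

#0 — 3,3 | c11
#1 — 4,3 | c14 | E
#2 — 5,3 | c17 | E
#3 — 6,3 | c20 | E
#4 — 6,2 | c23 | S

path = [(3,3), (4,3), (5,3), (6,3), (6,2)]
arrival = 23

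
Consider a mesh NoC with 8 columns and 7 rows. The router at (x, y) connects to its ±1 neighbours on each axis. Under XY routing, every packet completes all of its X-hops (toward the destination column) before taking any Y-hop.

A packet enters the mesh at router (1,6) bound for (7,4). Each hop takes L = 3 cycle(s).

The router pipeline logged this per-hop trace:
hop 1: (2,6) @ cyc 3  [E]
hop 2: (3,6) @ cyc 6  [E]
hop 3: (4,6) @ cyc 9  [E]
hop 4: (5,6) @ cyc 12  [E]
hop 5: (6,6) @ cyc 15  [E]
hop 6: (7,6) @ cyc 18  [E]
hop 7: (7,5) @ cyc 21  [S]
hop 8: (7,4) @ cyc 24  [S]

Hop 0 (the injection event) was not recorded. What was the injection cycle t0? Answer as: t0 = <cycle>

t0 = 0

cyc[1] = 3 and cyc[k] = t0 + k·L for every k.
Therefore t0 = 3 − L = 0.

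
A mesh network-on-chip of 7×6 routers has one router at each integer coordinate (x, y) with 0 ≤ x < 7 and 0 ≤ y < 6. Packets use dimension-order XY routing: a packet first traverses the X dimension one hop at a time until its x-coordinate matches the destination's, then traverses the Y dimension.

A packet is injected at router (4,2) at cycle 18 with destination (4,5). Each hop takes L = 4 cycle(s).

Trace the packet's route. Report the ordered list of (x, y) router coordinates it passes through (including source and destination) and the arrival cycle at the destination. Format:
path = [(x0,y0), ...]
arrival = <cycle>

path = [(4,2), (4,3), (4,4), (4,5)]
arrival = 30

hop 0: (4,2) @ cyc 18
hop 1: (4,3) @ cyc 22  [N]
hop 2: (4,4) @ cyc 26  [N]
hop 3: (4,5) @ cyc 30  [N]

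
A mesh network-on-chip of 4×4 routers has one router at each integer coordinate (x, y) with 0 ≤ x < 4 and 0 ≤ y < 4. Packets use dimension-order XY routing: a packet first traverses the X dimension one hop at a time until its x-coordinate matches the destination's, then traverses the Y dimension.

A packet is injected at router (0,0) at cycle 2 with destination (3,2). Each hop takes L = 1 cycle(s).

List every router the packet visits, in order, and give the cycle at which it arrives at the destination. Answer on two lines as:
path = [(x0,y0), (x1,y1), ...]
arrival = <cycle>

  0. router=(0,0) cycle=2 (inject)
  1. router=(1,0) cycle=3 dir=E
  2. router=(2,0) cycle=4 dir=E
  3. router=(3,0) cycle=5 dir=E
  4. router=(3,1) cycle=6 dir=N
  5. router=(3,2) cycle=7 dir=N

path = [(0,0), (1,0), (2,0), (3,0), (3,1), (3,2)]
arrival = 7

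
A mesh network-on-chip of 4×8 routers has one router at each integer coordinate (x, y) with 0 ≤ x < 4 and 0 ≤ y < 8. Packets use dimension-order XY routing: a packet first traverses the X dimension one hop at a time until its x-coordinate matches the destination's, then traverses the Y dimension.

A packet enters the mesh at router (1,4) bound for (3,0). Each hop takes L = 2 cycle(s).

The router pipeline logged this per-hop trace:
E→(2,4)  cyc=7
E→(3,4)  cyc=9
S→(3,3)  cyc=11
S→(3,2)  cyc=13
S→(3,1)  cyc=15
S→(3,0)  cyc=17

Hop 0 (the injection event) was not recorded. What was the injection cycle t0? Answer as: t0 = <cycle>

t0 = 5

The first recorded entry is hop 1 at cycle 7.
t0 = cyc[1] − L = 7 − 2 = 5.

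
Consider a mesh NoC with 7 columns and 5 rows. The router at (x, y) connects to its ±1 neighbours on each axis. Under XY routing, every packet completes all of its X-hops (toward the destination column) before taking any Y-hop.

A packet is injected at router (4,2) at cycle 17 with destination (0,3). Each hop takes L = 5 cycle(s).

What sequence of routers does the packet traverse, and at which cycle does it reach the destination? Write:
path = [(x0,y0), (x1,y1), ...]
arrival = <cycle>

#0 — 4,2 | c17
#1 — 3,2 | c22 | W
#2 — 2,2 | c27 | W
#3 — 1,2 | c32 | W
#4 — 0,2 | c37 | W
#5 — 0,3 | c42 | N

path = [(4,2), (3,2), (2,2), (1,2), (0,2), (0,3)]
arrival = 42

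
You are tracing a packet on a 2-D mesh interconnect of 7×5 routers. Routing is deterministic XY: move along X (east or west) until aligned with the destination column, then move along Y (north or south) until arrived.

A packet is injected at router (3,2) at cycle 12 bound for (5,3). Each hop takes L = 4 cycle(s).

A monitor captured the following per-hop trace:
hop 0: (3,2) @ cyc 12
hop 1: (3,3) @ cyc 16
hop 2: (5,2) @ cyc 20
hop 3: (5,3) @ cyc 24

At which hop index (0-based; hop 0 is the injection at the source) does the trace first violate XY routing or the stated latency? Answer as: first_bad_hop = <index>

first_bad_hop = 1

[1] (+0,+1) / 4c ⇒ BAD: Y-move but x=3≠5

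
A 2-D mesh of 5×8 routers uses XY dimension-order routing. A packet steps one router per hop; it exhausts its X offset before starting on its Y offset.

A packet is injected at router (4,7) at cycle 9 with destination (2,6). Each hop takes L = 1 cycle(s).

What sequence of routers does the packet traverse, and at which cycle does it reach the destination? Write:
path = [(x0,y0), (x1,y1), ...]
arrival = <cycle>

[0] x=4 y=7 t=9
[1] x=3 y=7 t=10 →W
[2] x=2 y=7 t=11 →W
[3] x=2 y=6 t=12 →S

path = [(4,7), (3,7), (2,7), (2,6)]
arrival = 12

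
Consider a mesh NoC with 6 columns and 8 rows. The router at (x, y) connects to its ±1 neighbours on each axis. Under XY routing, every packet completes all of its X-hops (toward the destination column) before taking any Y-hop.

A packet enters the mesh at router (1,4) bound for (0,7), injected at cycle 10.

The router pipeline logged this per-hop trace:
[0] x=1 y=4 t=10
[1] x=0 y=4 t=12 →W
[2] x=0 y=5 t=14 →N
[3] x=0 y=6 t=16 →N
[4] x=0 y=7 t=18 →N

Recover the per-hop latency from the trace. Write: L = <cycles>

L = 2

cyc[1] − cyc[0] = 12 − 10 = 2.
Per-hop latency L = Δcyc = 2.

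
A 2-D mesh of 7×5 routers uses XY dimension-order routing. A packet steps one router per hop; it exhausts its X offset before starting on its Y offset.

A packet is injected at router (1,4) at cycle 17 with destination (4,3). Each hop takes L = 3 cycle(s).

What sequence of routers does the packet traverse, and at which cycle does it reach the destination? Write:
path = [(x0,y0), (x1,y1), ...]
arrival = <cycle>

src (1,4)  cyc=17
E→(2,4)  cyc=20
E→(3,4)  cyc=23
E→(4,4)  cyc=26
S→(4,3)  cyc=29

path = [(1,4), (2,4), (3,4), (4,4), (4,3)]
arrival = 29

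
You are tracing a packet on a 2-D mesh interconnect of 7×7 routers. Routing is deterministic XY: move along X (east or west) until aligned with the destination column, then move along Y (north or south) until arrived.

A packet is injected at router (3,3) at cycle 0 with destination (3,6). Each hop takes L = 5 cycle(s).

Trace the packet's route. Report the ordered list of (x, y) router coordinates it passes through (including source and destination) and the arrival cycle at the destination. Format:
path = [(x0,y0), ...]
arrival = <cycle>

#0 — 3,3 | c0
#1 — 3,4 | c5 | N
#2 — 3,5 | c10 | N
#3 — 3,6 | c15 | N

path = [(3,3), (3,4), (3,5), (3,6)]
arrival = 15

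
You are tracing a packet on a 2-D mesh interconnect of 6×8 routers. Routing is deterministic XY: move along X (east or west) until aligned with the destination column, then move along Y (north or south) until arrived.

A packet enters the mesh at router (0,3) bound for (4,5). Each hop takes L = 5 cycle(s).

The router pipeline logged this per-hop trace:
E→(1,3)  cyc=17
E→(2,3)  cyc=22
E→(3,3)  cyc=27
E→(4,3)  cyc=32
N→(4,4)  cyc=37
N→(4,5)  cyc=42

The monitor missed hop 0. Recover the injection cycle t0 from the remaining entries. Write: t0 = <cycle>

cyc[1] = 17 and cyc[k] = t0 + k·L for every k.
Therefore t0 = 17 − L = 12.

t0 = 12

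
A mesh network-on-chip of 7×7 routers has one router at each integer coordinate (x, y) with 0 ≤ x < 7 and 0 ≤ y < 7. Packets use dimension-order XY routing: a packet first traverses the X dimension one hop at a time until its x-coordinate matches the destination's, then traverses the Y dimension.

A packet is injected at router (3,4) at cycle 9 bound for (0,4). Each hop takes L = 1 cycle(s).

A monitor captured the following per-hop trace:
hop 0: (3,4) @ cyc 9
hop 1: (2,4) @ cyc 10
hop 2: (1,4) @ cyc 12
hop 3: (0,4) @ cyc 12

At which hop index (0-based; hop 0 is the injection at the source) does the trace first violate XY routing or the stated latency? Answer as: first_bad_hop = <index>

first_bad_hop = 2

hop 1: step (-1,+0), +1 cyc — ok
hop 2: step (-1,+0), +2 cyc — BAD: Δcyc=2≠L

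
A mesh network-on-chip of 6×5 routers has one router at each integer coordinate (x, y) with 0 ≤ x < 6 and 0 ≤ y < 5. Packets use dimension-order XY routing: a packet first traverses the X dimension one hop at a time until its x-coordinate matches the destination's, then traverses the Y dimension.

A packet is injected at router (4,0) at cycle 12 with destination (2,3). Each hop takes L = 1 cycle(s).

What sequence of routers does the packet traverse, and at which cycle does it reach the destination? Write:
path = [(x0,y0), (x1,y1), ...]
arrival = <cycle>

[0] x=4 y=0 t=12
[1] x=3 y=0 t=13 →W
[2] x=2 y=0 t=14 →W
[3] x=2 y=1 t=15 →N
[4] x=2 y=2 t=16 →N
[5] x=2 y=3 t=17 →N

path = [(4,0), (3,0), (2,0), (2,1), (2,2), (2,3)]
arrival = 17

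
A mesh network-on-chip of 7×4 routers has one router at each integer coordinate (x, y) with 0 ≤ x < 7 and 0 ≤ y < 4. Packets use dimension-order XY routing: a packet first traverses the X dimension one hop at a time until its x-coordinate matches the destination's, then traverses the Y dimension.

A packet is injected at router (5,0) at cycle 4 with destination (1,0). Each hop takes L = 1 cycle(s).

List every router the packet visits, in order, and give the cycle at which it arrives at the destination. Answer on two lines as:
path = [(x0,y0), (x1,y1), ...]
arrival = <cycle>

path = [(5,0), (4,0), (3,0), (2,0), (1,0)]
arrival = 8

  0. router=(5,0) cycle=4 (inject)
  1. router=(4,0) cycle=5 dir=W
  2. router=(3,0) cycle=6 dir=W
  3. router=(2,0) cycle=7 dir=W
  4. router=(1,0) cycle=8 dir=W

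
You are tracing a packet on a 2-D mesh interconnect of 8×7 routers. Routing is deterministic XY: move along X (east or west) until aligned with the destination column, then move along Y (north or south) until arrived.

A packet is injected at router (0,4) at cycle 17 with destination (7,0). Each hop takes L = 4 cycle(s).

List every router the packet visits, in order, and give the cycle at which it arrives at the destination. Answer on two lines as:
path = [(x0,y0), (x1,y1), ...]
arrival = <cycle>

path = [(0,4), (1,4), (2,4), (3,4), (4,4), (5,4), (6,4), (7,4), (7,3), (7,2), (7,1), (7,0)]
arrival = 61

hop 0: (0,4) @ cyc 17
hop 1: (1,4) @ cyc 21  [E]
hop 2: (2,4) @ cyc 25  [E]
hop 3: (3,4) @ cyc 29  [E]
hop 4: (4,4) @ cyc 33  [E]
hop 5: (5,4) @ cyc 37  [E]
hop 6: (6,4) @ cyc 41  [E]
hop 7: (7,4) @ cyc 45  [E]
hop 8: (7,3) @ cyc 49  [S]
hop 9: (7,2) @ cyc 53  [S]
hop 10: (7,1) @ cyc 57  [S]
hop 11: (7,0) @ cyc 61  [S]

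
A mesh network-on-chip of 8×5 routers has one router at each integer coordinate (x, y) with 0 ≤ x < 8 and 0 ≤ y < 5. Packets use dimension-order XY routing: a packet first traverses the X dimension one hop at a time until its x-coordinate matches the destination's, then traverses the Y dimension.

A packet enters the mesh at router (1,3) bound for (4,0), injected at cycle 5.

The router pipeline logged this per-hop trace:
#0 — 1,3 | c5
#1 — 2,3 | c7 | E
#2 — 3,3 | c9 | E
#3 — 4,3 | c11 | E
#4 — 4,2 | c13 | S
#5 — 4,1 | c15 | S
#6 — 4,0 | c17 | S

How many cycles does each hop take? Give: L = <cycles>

Between hops 0 and 1 the cycle counter advances 7 − 5 = 2.
That increment is L by definition: L = 2.

L = 2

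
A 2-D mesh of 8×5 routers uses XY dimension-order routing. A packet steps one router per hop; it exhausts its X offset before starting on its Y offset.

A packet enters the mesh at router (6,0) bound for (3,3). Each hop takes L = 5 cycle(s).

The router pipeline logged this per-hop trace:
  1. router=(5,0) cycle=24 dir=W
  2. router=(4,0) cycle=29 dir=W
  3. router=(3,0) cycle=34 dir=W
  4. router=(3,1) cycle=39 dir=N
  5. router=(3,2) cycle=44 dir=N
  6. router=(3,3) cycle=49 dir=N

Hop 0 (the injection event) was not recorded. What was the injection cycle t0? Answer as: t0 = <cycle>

t0 = 19

At hop 1 the cycle is 24; in general cyc_k = t0 + kL.
t0 = cyc[1] − L = 24 − 5 = 19.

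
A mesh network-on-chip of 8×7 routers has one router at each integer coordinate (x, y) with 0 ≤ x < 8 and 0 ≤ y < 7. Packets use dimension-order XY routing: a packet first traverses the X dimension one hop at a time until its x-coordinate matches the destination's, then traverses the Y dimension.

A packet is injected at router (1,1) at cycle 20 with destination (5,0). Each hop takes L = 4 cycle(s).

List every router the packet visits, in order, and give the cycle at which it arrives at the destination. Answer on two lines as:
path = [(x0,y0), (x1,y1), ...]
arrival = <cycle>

path = [(1,1), (2,1), (3,1), (4,1), (5,1), (5,0)]
arrival = 40

hop 0: (1,1) @ cyc 20
hop 1: (2,1) @ cyc 24  [E]
hop 2: (3,1) @ cyc 28  [E]
hop 3: (4,1) @ cyc 32  [E]
hop 4: (5,1) @ cyc 36  [E]
hop 5: (5,0) @ cyc 40  [S]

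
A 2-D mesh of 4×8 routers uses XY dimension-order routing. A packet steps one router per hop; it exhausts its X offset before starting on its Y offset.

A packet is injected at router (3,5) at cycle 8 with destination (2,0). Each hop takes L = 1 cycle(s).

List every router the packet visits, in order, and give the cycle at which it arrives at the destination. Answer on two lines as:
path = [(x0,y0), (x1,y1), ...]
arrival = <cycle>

hop 0: (3,5) @ cyc 8
hop 1: (2,5) @ cyc 9  [W]
hop 2: (2,4) @ cyc 10  [S]
hop 3: (2,3) @ cyc 11  [S]
hop 4: (2,2) @ cyc 12  [S]
hop 5: (2,1) @ cyc 13  [S]
hop 6: (2,0) @ cyc 14  [S]

path = [(3,5), (2,5), (2,4), (2,3), (2,2), (2,1), (2,0)]
arrival = 14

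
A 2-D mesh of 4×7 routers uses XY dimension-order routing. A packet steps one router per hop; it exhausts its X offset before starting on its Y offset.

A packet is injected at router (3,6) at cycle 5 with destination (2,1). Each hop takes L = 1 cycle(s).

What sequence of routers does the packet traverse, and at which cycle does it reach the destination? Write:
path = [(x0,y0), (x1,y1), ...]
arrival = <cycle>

path = [(3,6), (2,6), (2,5), (2,4), (2,3), (2,2), (2,1)]
arrival = 11

hop 0: (3,6) @ cyc 5
hop 1: (2,6) @ cyc 6  [W]
hop 2: (2,5) @ cyc 7  [S]
hop 3: (2,4) @ cyc 8  [S]
hop 4: (2,3) @ cyc 9  [S]
hop 5: (2,2) @ cyc 10  [S]
hop 6: (2,1) @ cyc 11  [S]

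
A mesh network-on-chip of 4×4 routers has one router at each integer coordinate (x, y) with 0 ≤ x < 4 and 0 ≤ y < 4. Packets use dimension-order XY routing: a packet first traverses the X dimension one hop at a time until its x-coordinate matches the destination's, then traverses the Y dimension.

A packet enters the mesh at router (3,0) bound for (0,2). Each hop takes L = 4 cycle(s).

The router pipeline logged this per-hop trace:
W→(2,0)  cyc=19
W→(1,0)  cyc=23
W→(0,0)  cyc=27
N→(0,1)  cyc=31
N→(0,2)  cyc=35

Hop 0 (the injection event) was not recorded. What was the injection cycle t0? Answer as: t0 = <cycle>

cyc[1] = 19 and cyc[k] = t0 + k·L for every k.
Therefore t0 = 19 − L = 15.

t0 = 15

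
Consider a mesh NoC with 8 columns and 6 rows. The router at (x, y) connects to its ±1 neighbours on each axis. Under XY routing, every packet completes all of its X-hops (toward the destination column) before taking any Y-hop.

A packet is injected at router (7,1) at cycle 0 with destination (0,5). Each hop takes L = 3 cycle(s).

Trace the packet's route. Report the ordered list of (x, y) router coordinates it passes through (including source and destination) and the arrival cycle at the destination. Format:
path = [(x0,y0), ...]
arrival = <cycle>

path = [(7,1), (6,1), (5,1), (4,1), (3,1), (2,1), (1,1), (0,1), (0,2), (0,3), (0,4), (0,5)]
arrival = 33

[0] x=7 y=1 t=0
[1] x=6 y=1 t=3 →W
[2] x=5 y=1 t=6 →W
[3] x=4 y=1 t=9 →W
[4] x=3 y=1 t=12 →W
[5] x=2 y=1 t=15 →W
[6] x=1 y=1 t=18 →W
[7] x=0 y=1 t=21 →W
[8] x=0 y=2 t=24 →N
[9] x=0 y=3 t=27 →N
[10] x=0 y=4 t=30 →N
[11] x=0 y=5 t=33 →N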